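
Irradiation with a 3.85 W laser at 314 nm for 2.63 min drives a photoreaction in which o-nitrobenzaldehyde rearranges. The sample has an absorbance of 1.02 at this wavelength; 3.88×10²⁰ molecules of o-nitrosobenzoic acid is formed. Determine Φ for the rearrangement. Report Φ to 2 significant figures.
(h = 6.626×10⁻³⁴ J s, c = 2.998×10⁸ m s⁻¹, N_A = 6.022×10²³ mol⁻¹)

Product: 3.88×10²⁰ / 6.022×10²³ = 6.443×10⁻⁴ mol.
Photon energy at 314 nm: hc/λ = (6.626×10⁻³⁴)(2.998×10⁸)/(314×10⁻⁹) = 6.326×10⁻¹⁹ J.
Energy delivered: (3.85 W)(157.8 s) = 607.5 J.
Photons incident: 607.5 / 6.326×10⁻¹⁹ = 9.603×10²⁰, i.e. 9.603×10²⁰/6.022×10²³ = 0.001595 mol.
Fraction absorbed: 1 − 10^(−1.02) = 0.9045.
Photons absorbed: 0.9045 × 0.001595 = 0.001443 mol.
Φ = 6.443×10⁻⁴ mol / 0.001443 mol photons = 0.45.

Φ = 0.45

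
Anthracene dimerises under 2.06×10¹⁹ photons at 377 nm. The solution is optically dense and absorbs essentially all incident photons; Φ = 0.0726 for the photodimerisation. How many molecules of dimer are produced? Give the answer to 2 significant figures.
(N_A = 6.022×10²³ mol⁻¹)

Moles of photons: 2.06×10¹⁹ / 6.022×10²³ = 3.421×10⁻⁵ mol.
Product: Φ × n_abs = 0.0726 × 3.421×10⁻⁵ = 2.484×10⁻⁶ mol.
As a count: 2.484×10⁻⁶ × 6.022×10²³ = 1.5×10¹⁸.

1.5×10¹⁸ molecules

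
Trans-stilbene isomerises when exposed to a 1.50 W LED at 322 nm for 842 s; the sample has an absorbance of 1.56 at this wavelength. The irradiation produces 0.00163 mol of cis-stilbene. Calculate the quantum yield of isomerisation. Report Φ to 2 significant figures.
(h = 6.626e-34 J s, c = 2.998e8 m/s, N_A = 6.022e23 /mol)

Φ = 0.49

Photon energy at 322 nm: hc/λ = (6.626e-34)(2.998e8)/(322e-9) = 6.169e-19 J.
Energy delivered: (1.50 W)(842 s) = 1263 J.
Photons incident: 1263 / 6.169e-19 = 2.047e21, i.e. 2.047e21/6.022e23 = 0.003399 mol.
Fraction absorbed: 1 − 10^(−1.56) = 0.9725.
Photons absorbed: 0.9725 × 0.003399 = 0.003306 mol.
Φ = 0.00163 mol / 0.003306 mol photons = 0.49.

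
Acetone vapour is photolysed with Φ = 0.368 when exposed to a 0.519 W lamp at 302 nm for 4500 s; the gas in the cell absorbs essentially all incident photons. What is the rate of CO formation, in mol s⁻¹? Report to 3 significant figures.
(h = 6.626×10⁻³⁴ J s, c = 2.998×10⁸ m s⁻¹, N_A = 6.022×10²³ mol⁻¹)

4.82×10⁻⁷ mol s⁻¹

Photon energy at 302 nm: hc/λ = (6.626×10⁻³⁴)(2.998×10⁸)/(302×10⁻⁹) = 6.578×10⁻¹⁹ J.
Energy delivered: (0.519 W)(4500 s) = 2336 J.
Photons incident: 2336 / 6.578×10⁻¹⁹ = 3.551×10²¹, i.e. 3.551×10²¹/6.022×10²³ = 0.005897 mol.
Product formed: 0.368 × 0.005897 = 0.002170 mol.
Rate: 0.002170 / 4500 s = 4.82×10⁻⁷ mol s⁻¹.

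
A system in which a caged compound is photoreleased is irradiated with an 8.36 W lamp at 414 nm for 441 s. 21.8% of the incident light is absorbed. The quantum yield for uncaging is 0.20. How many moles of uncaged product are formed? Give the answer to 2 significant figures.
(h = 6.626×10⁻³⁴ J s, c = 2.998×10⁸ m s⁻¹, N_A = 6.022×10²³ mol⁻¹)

Photon energy at 414 nm: hc/λ = (6.626×10⁻³⁴)(2.998×10⁸)/(414×10⁻⁹) = 4.798×10⁻¹⁹ J.
Energy delivered: (8.36 W)(441 s) = 3687 J.
Photons incident: 3687 / 4.798×10⁻¹⁹ = 7.684×10²¹, i.e. 7.684×10²¹/6.022×10²³ = 0.01276 mol.
Photons absorbed: 0.218 × 0.01276 = 0.002782 mol.
Product: Φ × n_abs = 0.20 × 0.002782 = 5.564×10⁻⁴ mol.

5.6×10⁻⁴ mol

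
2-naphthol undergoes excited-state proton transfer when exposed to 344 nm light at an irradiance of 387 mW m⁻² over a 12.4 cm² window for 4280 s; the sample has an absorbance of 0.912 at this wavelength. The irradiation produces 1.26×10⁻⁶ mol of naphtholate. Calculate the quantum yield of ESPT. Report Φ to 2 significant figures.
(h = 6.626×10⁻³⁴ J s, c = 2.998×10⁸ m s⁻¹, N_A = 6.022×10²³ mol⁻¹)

Φ = 0.24

Photon energy at 344 nm: hc/λ = (6.626×10⁻³⁴)(2.998×10⁸)/(344×10⁻⁹) = 5.775×10⁻¹⁹ J.
Energy delivered: (387 mW m⁻²)(12.4×10⁻⁴ m²)(4280 s) = 2.054 J.
Photons incident: 2.054 / 5.775×10⁻¹⁹ = 3.557×10¹⁸, i.e. 3.557×10¹⁸/6.022×10²³ = 5.907×10⁻⁶ mol.
Fraction absorbed: 1 − 10^(−0.912) = 0.8775.
Photons absorbed: 0.8775 × 5.907×10⁻⁶ = 5.183×10⁻⁶ mol.
Φ = 1.26×10⁻⁶ mol / 5.183×10⁻⁶ mol photons = 0.24.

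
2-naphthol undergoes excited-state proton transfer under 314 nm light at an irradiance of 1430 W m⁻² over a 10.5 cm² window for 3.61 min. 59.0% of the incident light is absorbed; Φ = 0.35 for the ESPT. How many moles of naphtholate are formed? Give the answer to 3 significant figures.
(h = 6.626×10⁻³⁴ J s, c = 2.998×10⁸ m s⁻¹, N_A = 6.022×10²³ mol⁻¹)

Photon energy at 314 nm: hc/λ = (6.626×10⁻³⁴)(2.998×10⁸)/(314×10⁻⁹) = 6.326×10⁻¹⁹ J.
Energy delivered: (1430 W m⁻²)(10.5×10⁻⁴ m²)(216.6 s) = 325.2 J.
Photons incident: 325.2 / 6.326×10⁻¹⁹ = 5.141×10²⁰, i.e. 5.141×10²⁰/6.022×10²³ = 8.537×10⁻⁴ mol.
Photons absorbed: 0.590 × 8.537×10⁻⁴ = 5.037×10⁻⁴ mol.
Product: Φ × n_abs = 0.35 × 5.037×10⁻⁴ = 1.763×10⁻⁴ mol.

1.76×10⁻⁴ mol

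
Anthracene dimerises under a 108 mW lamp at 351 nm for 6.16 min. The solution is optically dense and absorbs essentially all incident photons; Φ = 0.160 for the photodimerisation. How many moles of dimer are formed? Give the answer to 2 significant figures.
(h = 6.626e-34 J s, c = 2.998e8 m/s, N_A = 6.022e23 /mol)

1.9e-5 mol

Photon energy at 351 nm: hc/λ = (6.626e-34)(2.998e8)/(351e-9) = 5.659e-19 J.
Energy delivered: (108 mW)(369.6 s) = 39.92 J.
Photons incident: 39.92 / 5.659e-19 = 7.054e19, i.e. 7.054e19/6.022e23 = 1.171e-4 mol.
Product: Φ × n_abs = 0.160 × 1.171e-4 = 1.874e-5 mol.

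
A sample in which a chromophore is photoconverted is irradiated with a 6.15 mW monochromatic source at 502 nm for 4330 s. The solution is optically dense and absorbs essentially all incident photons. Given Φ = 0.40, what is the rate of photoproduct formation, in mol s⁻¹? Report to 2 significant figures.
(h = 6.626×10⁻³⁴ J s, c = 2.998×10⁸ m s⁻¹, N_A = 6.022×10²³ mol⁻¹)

1.0×10⁻⁸ mol s⁻¹

Photon energy at 502 nm: hc/λ = (6.626×10⁻³⁴)(2.998×10⁸)/(502×10⁻⁹) = 3.957×10⁻¹⁹ J.
Energy delivered: (6.15 mW)(4330 s) = 26.63 J.
Photons incident: 26.63 / 3.957×10⁻¹⁹ = 6.730×10¹⁹, i.e. 6.730×10¹⁹/6.022×10²³ = 1.118×10⁻⁴ mol.
Product formed: 0.40 × 1.118×10⁻⁴ = 4.472×10⁻⁵ mol.
Rate: 4.472×10⁻⁵ / 4330 s = 1.0×10⁻⁸ mol s⁻¹.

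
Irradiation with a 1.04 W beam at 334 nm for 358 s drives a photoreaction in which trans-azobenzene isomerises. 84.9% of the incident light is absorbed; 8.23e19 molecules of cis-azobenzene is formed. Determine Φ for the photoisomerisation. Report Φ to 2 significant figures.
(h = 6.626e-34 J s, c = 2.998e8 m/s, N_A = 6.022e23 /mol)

Product: 8.23e19 / 6.022e23 = 1.367e-4 mol.
Photon energy at 334 nm: hc/λ = (6.626e-34)(2.998e8)/(334e-9) = 5.948e-19 J.
Energy delivered: (1.04 W)(358 s) = 372.3 J.
Photons incident: 372.3 / 5.948e-19 = 6.259e20, i.e. 6.259e20/6.022e23 = 0.001039 mol.
Photons absorbed: 0.849 × 0.001039 = 8.821e-4 mol.
Φ = 1.367e-4 mol / 8.821e-4 mol photons = 0.15.

Φ = 0.15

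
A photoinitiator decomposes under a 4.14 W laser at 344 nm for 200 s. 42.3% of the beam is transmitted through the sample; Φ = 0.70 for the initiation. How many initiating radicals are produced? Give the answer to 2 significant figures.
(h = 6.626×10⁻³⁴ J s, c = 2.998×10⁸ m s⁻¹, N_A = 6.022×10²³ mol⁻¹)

5.8×10²⁰ initiating radicals

Photon energy at 344 nm: hc/λ = (6.626×10⁻³⁴)(2.998×10⁸)/(344×10⁻⁹) = 5.775×10⁻¹⁹ J.
Energy delivered: (4.14 W)(200 s) = 828.0 J.
Photons incident: 828.0 / 5.775×10⁻¹⁹ = 1.434×10²¹, i.e. 1.434×10²¹/6.022×10²³ = 0.002381 mol.
Fraction absorbed: 1 − 42.3/100 = 0.5770.
Photons absorbed: 0.5770 × 0.002381 = 0.001374 mol.
Product: Φ × n_abs = 0.70 × 0.001374 = 9.618×10⁻⁴ mol.
As a count: 9.618×10⁻⁴ × 6.022×10²³ = 5.8×10²⁰.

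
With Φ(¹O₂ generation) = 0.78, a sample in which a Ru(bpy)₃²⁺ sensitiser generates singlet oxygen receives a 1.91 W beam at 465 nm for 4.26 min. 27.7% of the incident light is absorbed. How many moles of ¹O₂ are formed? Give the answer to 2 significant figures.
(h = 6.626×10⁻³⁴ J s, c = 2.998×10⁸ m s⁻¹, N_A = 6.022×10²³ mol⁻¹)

4.1×10⁻⁴ mol

Photon energy at 465 nm: hc/λ = (6.626×10⁻³⁴)(2.998×10⁸)/(465×10⁻⁹) = 4.272×10⁻¹⁹ J.
Energy delivered: (1.91 W)(255.6 s) = 488.2 J.
Photons incident: 488.2 / 4.272×10⁻¹⁹ = 1.143×10²¹, i.e. 1.143×10²¹/6.022×10²³ = 0.001898 mol.
Photons absorbed: 0.277 × 0.001898 = 5.257×10⁻⁴ mol.
Product: Φ × n_abs = 0.78 × 5.257×10⁻⁴ = 4.100×10⁻⁴ mol.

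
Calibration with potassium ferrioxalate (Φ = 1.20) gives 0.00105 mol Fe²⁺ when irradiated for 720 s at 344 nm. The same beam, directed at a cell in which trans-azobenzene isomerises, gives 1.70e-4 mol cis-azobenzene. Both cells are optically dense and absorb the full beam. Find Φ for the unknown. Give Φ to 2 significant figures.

Φ = 0.19

Photons absorbed by the actinometer: 0.00105 / 1.20 = 8.750e-4 mol.
Φ(unknown) = 1.70e-4 / 8.750e-4 = 0.19.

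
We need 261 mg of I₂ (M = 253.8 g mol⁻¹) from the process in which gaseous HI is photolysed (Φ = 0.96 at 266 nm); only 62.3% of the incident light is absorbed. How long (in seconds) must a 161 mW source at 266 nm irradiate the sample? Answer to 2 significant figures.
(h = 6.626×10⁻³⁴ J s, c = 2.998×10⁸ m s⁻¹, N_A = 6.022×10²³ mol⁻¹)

Product: 261 mg / 253.8 g mol⁻¹ = 0.001028 mol.
Photons that must be absorbed: 0.001028 / 0.96 = 0.001071 mol.
Incident photons needed: 0.001071 / 0.623 = 0.001719 mol.
Photon energy: hc/λ = 7.468×10⁻¹⁹ J; per mole, 4.497×10⁵ J mol⁻¹.
Energy required: 0.001719 × 4.497×10⁵ = 773.0 J.
Time: 773.0 J / 0.161 W = 4800 s.

t ≈ 4800 s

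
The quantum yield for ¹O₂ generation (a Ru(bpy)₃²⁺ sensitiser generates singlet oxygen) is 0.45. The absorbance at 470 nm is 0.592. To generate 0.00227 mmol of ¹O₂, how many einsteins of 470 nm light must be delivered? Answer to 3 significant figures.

Product: 0.00227 mmol = 2.27×10⁻⁶ mol.
Photons that must be absorbed: 2.27×10⁻⁶ / 0.45 = 5.044×10⁻⁶ mol.
Fraction absorbed: 1 − 10^(−0.592) = 0.7441.
Incident photons needed: 5.044×10⁻⁶ / 0.7441 = 6.779×10⁻⁶ mol.

6.78×10⁻⁶ einstein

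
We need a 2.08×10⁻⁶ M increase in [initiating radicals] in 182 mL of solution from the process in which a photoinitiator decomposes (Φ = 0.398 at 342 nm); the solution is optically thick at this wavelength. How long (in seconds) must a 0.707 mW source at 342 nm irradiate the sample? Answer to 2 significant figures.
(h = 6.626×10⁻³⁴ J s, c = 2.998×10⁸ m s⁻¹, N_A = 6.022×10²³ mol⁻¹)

Product: (2.08×10⁻⁶ M)(0.182 L) = 3.786×10⁻⁷ mol.
Photons that must be absorbed: 3.786×10⁻⁷ / 0.398 = 9.513×10⁻⁷ mol.
Photon energy: hc/λ = 5.808×10⁻¹⁹ J; per mole, 3.498×10⁵ J mol⁻¹.
Energy required: 9.513×10⁻⁷ × 3.498×10⁵ = 0.3328 J.
Time: 0.3328 J / 0.000707 W = 470 s.

t ≈ 470 s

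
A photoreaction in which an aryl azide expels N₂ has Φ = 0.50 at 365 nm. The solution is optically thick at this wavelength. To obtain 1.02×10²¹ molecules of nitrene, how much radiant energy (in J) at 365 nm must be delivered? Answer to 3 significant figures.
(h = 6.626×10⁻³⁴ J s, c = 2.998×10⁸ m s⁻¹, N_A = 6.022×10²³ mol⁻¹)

Product: 1.02×10²¹ / 6.022×10²³ = 0.001694 mol.
Photons that must be absorbed: 0.001694 / 0.50 = 0.003388 mol.
Photon energy: hc/λ = 5.442×10⁻¹⁹ J; per mole, 3.277×10⁵ J mol⁻¹.
Energy required: 0.003388 × 3.277×10⁵ = 1110 J.

1110 J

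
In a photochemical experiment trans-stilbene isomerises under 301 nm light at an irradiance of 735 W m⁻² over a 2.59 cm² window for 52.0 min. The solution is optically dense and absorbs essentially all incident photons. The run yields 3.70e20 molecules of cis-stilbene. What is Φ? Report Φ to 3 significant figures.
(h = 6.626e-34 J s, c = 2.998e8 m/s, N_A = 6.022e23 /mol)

Product: 3.70e20 / 6.022e23 = 6.144e-4 mol.
Photon energy at 301 nm: hc/λ = (6.626e-34)(2.998e8)/(301e-9) = 6.600e-19 J.
Energy delivered: (735 W m⁻²)(2.59e-4 m²)(3120 s) = 593.9 J.
Photons incident: 593.9 / 6.600e-19 = 8.998e20, i.e. 8.998e20/6.022e23 = 0.001494 mol.
Φ = 6.144e-4 mol / 0.001494 mol photons = 0.411.

Φ = 0.411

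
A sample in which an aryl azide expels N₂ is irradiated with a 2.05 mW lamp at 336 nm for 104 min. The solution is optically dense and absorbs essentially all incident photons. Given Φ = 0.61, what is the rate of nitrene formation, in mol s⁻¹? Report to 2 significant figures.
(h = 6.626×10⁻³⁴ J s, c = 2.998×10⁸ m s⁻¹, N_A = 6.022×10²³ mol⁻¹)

3.5×10⁻⁹ mol s⁻¹

Photon energy at 336 nm: hc/λ = (6.626×10⁻³⁴)(2.998×10⁸)/(336×10⁻⁹) = 5.912×10⁻¹⁹ J.
Energy delivered: (2.05 mW)(6240 s) = 12.79 J.
Photons incident: 12.79 / 5.912×10⁻¹⁹ = 2.163×10¹⁹, i.e. 2.163×10¹⁹/6.022×10²³ = 3.592×10⁻⁵ mol.
Product formed: 0.61 × 3.592×10⁻⁵ = 2.191×10⁻⁵ mol.
Rate: 2.191×10⁻⁵ / 6240 s = 3.5×10⁻⁹ mol s⁻¹.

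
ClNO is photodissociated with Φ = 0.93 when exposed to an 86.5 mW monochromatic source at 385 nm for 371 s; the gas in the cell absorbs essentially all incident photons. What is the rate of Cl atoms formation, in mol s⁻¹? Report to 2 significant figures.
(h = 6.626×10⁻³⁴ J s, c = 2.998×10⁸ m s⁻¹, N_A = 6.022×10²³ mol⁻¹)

2.6×10⁻⁷ mol s⁻¹

Photon energy at 385 nm: hc/λ = (6.626×10⁻³⁴)(2.998×10⁸)/(385×10⁻⁹) = 5.160×10⁻¹⁹ J.
Energy delivered: (86.5 mW)(371 s) = 32.09 J.
Photons incident: 32.09 / 5.160×10⁻¹⁹ = 6.219×10¹⁹, i.e. 6.219×10¹⁹/6.022×10²³ = 1.033×10⁻⁴ mol.
Product formed: 0.93 × 1.033×10⁻⁴ = 9.607×10⁻⁵ mol.
Rate: 9.607×10⁻⁵ / 371 s = 2.6×10⁻⁷ mol s⁻¹.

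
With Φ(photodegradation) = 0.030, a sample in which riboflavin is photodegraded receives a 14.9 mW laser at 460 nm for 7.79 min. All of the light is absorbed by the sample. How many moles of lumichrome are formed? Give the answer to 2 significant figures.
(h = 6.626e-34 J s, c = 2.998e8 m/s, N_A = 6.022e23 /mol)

Photon energy at 460 nm: hc/λ = (6.626e-34)(2.998e8)/(460e-9) = 4.318e-19 J.
Energy delivered: (14.9 mW)(467.4 s) = 6.964 J.
Photons incident: 6.964 / 4.318e-19 = 1.613e19, i.e. 1.613e19/6.022e23 = 2.679e-5 mol.
Product: Φ × n_abs = 0.030 × 2.679e-5 = 8.037e-7 mol.

8.0e-7 mol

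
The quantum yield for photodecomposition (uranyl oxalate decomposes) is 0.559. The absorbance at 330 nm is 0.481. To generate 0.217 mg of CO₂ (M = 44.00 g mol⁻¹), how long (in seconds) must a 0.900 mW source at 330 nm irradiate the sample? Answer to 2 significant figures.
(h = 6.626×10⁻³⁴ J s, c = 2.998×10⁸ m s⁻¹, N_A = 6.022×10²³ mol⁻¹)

t ≈ 5300 s

Product: 0.217 mg / 44.00 g mol⁻¹ = 4.932×10⁻⁶ mol.
Photons that must be absorbed: 4.932×10⁻⁶ / 0.559 = 8.823×10⁻⁶ mol.
Fraction absorbed: 1 − 10^(−0.481) = 0.6696.
Incident photons needed: 8.823×10⁻⁶ / 0.6696 = 1.318×10⁻⁵ mol.
Photon energy: hc/λ = 6.020×10⁻¹⁹ J; per mole, 3.625×10⁵ J mol⁻¹.
Energy required: 1.318×10⁻⁵ × 3.625×10⁵ = 4.778 J.
Time: 4.778 J / 0.0009 W = 5300 s.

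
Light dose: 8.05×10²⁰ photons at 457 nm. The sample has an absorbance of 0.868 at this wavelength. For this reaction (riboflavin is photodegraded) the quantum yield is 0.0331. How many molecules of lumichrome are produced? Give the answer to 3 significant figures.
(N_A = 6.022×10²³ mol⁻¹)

Moles of photons: 8.05×10²⁰ / 6.022×10²³ = 0.001337 mol.
Fraction absorbed: 1 − 10^(−0.868) = 0.8645.
Photons absorbed: 0.8645 × 0.001337 = 0.001156 mol.
Product: Φ × n_abs = 0.0331 × 0.001156 = 3.826×10⁻⁵ mol.
As a count: 3.826×10⁻⁵ × 6.022×10²³ = 2.30×10¹⁹.

2.30×10¹⁹ molecules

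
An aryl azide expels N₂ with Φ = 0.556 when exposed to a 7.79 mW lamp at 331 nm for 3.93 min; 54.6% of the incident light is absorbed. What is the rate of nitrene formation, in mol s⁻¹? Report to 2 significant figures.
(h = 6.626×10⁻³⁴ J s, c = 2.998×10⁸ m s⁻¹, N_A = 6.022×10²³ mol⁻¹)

Photon energy at 331 nm: hc/λ = (6.626×10⁻³⁴)(2.998×10⁸)/(331×10⁻⁹) = 6.001×10⁻¹⁹ J.
Energy delivered: (7.79 mW)(235.8 s) = 1.837 J.
Photons incident: 1.837 / 6.001×10⁻¹⁹ = 3.061×10¹⁸, i.e. 3.061×10¹⁸/6.022×10²³ = 5.083×10⁻⁶ mol.
Photons absorbed: 0.546 × 5.083×10⁻⁶ = 2.775×10⁻⁶ mol.
Product formed: 0.556 × 2.775×10⁻⁶ = 1.543×10⁻⁶ mol.
Rate: 1.543×10⁻⁶ / 235.8 s = 6.5×10⁻⁹ mol s⁻¹.

6.5×10⁻⁹ mol s⁻¹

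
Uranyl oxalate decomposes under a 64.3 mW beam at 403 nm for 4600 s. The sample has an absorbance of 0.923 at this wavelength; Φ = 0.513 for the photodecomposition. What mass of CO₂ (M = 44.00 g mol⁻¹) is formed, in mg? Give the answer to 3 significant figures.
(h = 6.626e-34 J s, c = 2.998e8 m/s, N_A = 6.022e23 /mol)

19.8 mg

Photon energy at 403 nm: hc/λ = (6.626e-34)(2.998e8)/(403e-9) = 4.929e-19 J.
Energy delivered: (64.3 mW)(4600 s) = 295.8 J.
Photons incident: 295.8 / 4.929e-19 = 6.001e20, i.e. 6.001e20/6.022e23 = 9.965e-4 mol.
Fraction absorbed: 1 − 10^(−0.923) = 0.8806.
Photons absorbed: 0.8806 × 9.965e-4 = 8.775e-4 mol.
Product: Φ × n_abs = 0.513 × 8.775e-4 = 4.502e-4 mol.
Mass: 4.502e-4 × 44.00 = 0.01981 g = 19.8 mg.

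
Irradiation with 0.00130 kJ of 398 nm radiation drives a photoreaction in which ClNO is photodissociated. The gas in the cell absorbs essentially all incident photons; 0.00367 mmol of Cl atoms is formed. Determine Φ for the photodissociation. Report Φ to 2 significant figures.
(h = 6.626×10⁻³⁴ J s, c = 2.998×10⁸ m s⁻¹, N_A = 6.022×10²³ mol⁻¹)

Φ = 0.85

Product: 0.00367 mmol = 3.67×10⁻⁶ mol.
Photon energy at 398 nm: hc/λ = (6.626×10⁻³⁴)(2.998×10⁸)/(398×10⁻⁹) = 4.991×10⁻¹⁹ J.
Incident energy: 0.00130 kJ = 1.30 J.
Photons incident: 1.30 / 4.991×10⁻¹⁹ = 2.605×10¹⁸, i.e. 2.605×10¹⁸/6.022×10²³ = 4.326×10⁻⁶ mol.
Φ = 3.67×10⁻⁶ mol / 4.326×10⁻⁶ mol photons = 0.85.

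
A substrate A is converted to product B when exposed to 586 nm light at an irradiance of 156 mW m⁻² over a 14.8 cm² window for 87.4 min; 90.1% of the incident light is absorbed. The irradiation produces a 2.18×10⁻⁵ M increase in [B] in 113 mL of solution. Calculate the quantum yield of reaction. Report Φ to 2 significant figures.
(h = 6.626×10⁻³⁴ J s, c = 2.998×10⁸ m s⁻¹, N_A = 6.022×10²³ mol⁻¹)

Product: (2.18×10⁻⁵ M)(0.113 L) = 2.463×10⁻⁶ mol.
Photon energy at 586 nm: hc/λ = (6.626×10⁻³⁴)(2.998×10⁸)/(586×10⁻⁹) = 3.390×10⁻¹⁹ J.
Energy delivered: (156 mW m⁻²)(14.8×10⁻⁴ m²)(5244 s) = 1.211 J.
Photons incident: 1.211 / 3.390×10⁻¹⁹ = 3.572×10¹⁸, i.e. 3.572×10¹⁸/6.022×10²³ = 5.932×10⁻⁶ mol.
Photons absorbed: 0.901 × 5.932×10⁻⁶ = 5.345×10⁻⁶ mol.
Φ = 2.463×10⁻⁶ mol / 5.345×10⁻⁶ mol photons = 0.46.

Φ = 0.46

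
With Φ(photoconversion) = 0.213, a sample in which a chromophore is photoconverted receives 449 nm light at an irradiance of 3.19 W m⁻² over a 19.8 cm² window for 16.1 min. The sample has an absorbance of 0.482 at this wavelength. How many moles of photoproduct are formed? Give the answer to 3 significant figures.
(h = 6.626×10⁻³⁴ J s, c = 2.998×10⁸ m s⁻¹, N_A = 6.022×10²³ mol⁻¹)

3.27×10⁻⁶ mol

Photon energy at 449 nm: hc/λ = (6.626×10⁻³⁴)(2.998×10⁸)/(449×10⁻⁹) = 4.424×10⁻¹⁹ J.
Energy delivered: (3.19 W m⁻²)(19.8×10⁻⁴ m²)(966 s) = 6.101 J.
Photons incident: 6.101 / 4.424×10⁻¹⁹ = 1.379×10¹⁹, i.e. 1.379×10¹⁹/6.022×10²³ = 2.290×10⁻⁵ mol.
Fraction absorbed: 1 − 10^(−0.482) = 0.6704.
Photons absorbed: 0.6704 × 2.290×10⁻⁵ = 1.535×10⁻⁵ mol.
Product: Φ × n_abs = 0.213 × 1.535×10⁻⁵ = 3.270×10⁻⁶ mol.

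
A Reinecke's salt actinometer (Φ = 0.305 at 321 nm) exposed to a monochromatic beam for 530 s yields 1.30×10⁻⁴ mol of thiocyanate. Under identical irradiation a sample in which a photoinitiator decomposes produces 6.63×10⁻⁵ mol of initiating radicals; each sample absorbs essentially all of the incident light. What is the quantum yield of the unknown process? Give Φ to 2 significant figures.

Φ = 0.16

Photons absorbed by the actinometer: 1.30×10⁻⁴ / 0.305 = 4.262×10⁻⁴ mol.
Φ(unknown) = 6.63×10⁻⁵ / 4.262×10⁻⁴ = 0.16.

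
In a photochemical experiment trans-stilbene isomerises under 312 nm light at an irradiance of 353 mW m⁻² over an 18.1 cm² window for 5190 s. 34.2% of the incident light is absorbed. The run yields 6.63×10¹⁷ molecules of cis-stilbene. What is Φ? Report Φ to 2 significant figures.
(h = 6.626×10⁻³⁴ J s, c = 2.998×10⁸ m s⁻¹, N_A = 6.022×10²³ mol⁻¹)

Φ = 0.37

Product: 6.63×10¹⁷ / 6.022×10²³ = 1.101×10⁻⁶ mol.
Photon energy at 312 nm: hc/λ = (6.626×10⁻³⁴)(2.998×10⁸)/(312×10⁻⁹) = 6.367×10⁻¹⁹ J.
Energy delivered: (353 mW m⁻²)(18.1×10⁻⁴ m²)(5190 s) = 3.316 J.
Photons incident: 3.316 / 6.367×10⁻¹⁹ = 5.208×10¹⁸, i.e. 5.208×10¹⁸/6.022×10²³ = 8.648×10⁻⁶ mol.
Photons absorbed: 0.342 × 8.648×10⁻⁶ = 2.958×10⁻⁶ mol.
Φ = 1.101×10⁻⁶ mol / 2.958×10⁻⁶ mol photons = 0.37.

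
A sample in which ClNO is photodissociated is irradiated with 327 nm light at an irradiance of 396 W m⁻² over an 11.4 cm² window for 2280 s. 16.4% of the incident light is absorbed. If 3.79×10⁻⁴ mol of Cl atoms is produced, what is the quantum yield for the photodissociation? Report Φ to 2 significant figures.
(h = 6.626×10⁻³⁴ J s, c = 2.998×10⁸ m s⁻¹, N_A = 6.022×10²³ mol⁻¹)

Φ = 0.82

Photon energy at 327 nm: hc/λ = (6.626×10⁻³⁴)(2.998×10⁸)/(327×10⁻⁹) = 6.075×10⁻¹⁹ J.
Energy delivered: (396 W m⁻²)(11.4×10⁻⁴ m²)(2280 s) = 1029 J.
Photons incident: 1029 / 6.075×10⁻¹⁹ = 1.694×10²¹, i.e. 1.694×10²¹/6.022×10²³ = 0.002813 mol.
Photons absorbed: 0.164 × 0.002813 = 4.613×10⁻⁴ mol.
Φ = 3.79×10⁻⁴ mol / 4.613×10⁻⁴ mol photons = 0.82.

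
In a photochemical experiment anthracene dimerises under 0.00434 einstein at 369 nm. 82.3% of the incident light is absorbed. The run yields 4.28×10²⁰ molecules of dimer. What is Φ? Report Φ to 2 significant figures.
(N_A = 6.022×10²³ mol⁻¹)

Φ = 0.20

Product: 4.28×10²⁰ / 6.022×10²³ = 7.107×10⁻⁴ mol.
Photons absorbed: 0.823 × 0.00434 = 0.003572 mol.
Φ = 7.107×10⁻⁴ mol / 0.003572 mol photons = 0.20.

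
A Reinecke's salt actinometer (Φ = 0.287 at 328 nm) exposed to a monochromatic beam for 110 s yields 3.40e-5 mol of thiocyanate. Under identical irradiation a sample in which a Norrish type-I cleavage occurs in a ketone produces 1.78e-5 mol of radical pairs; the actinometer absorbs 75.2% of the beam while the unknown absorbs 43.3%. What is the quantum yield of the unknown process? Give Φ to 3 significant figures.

Photons absorbed by the actinometer: 3.40e-5 / 0.287 = 1.185e-4 mol.
Incident flux: 1.185e-4 / 0.752 = 1.576e-4 einstein.
Absorbed by unknown: 0.433 × 1.576e-4 = 6.824e-5 mol.
Φ(unknown) = 1.78e-5 / 6.824e-5 = 0.261.

Φ = 0.261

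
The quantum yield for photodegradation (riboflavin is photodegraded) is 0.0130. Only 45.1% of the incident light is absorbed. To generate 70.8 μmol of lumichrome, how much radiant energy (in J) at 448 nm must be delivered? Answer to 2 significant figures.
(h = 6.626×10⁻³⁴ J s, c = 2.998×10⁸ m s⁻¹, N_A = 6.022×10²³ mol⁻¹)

3200 J

Product: 70.8 μmol = 7.08×10⁻⁵ mol.
Photons that must be absorbed: 7.08×10⁻⁵ / 0.0130 = 0.005446 mol.
Incident photons needed: 0.005446 / 0.451 = 0.01208 mol.
Photon energy: hc/λ = 4.434×10⁻¹⁹ J; per mole, 2.670×10⁵ J mol⁻¹.
Energy required: 0.01208 × 2.670×10⁵ = 3200 J.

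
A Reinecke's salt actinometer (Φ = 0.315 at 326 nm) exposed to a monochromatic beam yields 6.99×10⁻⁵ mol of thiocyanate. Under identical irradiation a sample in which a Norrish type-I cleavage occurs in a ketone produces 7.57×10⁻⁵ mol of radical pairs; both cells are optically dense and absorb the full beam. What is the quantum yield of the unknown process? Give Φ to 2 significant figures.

Photons absorbed by the actinometer: 6.99×10⁻⁵ / 0.315 = 2.219×10⁻⁴ mol.
Φ(unknown) = 7.57×10⁻⁵ / 2.219×10⁻⁴ = 0.34.

Φ = 0.34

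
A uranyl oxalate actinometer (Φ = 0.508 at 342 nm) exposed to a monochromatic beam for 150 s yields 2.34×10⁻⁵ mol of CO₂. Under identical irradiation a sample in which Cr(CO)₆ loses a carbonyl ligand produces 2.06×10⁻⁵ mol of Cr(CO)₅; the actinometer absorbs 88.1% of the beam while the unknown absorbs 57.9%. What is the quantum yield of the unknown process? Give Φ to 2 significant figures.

Photons absorbed by the actinometer: 2.34×10⁻⁵ / 0.508 = 4.606×10⁻⁵ mol.
Incident flux: 4.606×10⁻⁵ / 0.881 = 5.228×10⁻⁵ einstein.
Absorbed by unknown: 0.579 × 5.228×10⁻⁵ = 3.027×10⁻⁵ mol.
Φ(unknown) = 2.06×10⁻⁵ / 3.027×10⁻⁵ = 0.68.

Φ = 0.68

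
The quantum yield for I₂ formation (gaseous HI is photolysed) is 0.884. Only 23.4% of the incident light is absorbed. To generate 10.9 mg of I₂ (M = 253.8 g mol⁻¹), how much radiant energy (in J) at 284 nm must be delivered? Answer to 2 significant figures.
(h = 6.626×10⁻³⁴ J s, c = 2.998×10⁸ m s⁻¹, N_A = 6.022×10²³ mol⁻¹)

Product: 10.9 mg / 253.8 g mol⁻¹ = 4.295×10⁻⁵ mol.
Photons that must be absorbed: 4.295×10⁻⁵ / 0.884 = 4.859×10⁻⁵ mol.
Incident photons needed: 4.859×10⁻⁵ / 0.234 = 2.076×10⁻⁴ mol.
Photon energy: hc/λ = 6.995×10⁻¹⁹ J; per mole, 4.212×10⁵ J mol⁻¹.
Energy required: 2.076×10⁻⁴ × 4.212×10⁵ = 87 J.

87 J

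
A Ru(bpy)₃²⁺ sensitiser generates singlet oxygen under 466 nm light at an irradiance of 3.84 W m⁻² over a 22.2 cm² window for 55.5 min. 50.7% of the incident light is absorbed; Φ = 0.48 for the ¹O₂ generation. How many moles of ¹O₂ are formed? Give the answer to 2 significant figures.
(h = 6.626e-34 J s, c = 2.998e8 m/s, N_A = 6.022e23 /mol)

Photon energy at 466 nm: hc/λ = (6.626e-34)(2.998e8)/(466e-9) = 4.263e-19 J.
Energy delivered: (3.84 W m⁻²)(22.2e-4 m²)(3330 s) = 28.39 J.
Photons incident: 28.39 / 4.263e-19 = 6.660e19, i.e. 6.660e19/6.022e23 = 1.106e-4 mol.
Photons absorbed: 0.507 × 1.106e-4 = 5.607e-5 mol.
Product: Φ × n_abs = 0.48 × 5.607e-5 = 2.691e-5 mol.

2.7e-5 mol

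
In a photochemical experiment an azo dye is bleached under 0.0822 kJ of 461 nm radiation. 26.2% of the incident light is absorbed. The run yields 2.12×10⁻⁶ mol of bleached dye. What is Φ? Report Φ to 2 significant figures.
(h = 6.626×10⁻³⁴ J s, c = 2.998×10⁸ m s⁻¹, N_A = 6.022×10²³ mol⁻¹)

Photon energy at 461 nm: hc/λ = (6.626×10⁻³⁴)(2.998×10⁸)/(461×10⁻⁹) = 4.309×10⁻¹⁹ J.
Incident energy: 0.0822 kJ = 82.2 J.
Photons incident: 82.2 / 4.309×10⁻¹⁹ = 1.908×10²⁰, i.e. 1.908×10²⁰/6.022×10²³ = 3.168×10⁻⁴ mol.
Photons absorbed: 0.262 × 3.168×10⁻⁴ = 8.300×10⁻⁵ mol.
Φ = 2.12×10⁻⁶ mol / 8.300×10⁻⁵ mol photons = 0.026.

Φ = 0.026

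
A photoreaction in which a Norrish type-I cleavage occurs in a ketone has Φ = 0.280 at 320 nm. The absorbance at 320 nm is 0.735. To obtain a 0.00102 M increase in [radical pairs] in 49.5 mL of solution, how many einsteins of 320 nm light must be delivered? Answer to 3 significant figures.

2.21e-4 einstein

Product: (0.00102 M)(0.0495 L) = 5.049e-5 mol.
Photons that must be absorbed: 5.049e-5 / 0.280 = 1.803e-4 mol.
Fraction absorbed: 1 − 10^(−0.735) = 0.8159.
Incident photons needed: 1.803e-4 / 0.8159 = 2.210e-4 mol.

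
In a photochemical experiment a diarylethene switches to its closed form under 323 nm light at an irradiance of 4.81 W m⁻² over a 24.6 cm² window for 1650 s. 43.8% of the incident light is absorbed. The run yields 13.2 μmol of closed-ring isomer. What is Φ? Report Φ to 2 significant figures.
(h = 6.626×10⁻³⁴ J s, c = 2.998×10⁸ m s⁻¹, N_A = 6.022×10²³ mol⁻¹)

Product: 13.2 μmol = 1.32×10⁻⁵ mol.
Photon energy at 323 nm: hc/λ = (6.626×10⁻³⁴)(2.998×10⁸)/(323×10⁻⁹) = 6.150×10⁻¹⁹ J.
Energy delivered: (4.81 W m⁻²)(24.6×10⁻⁴ m²)(1650 s) = 19.52 J.
Photons incident: 19.52 / 6.150×10⁻¹⁹ = 3.174×10¹⁹, i.e. 3.174×10¹⁹/6.022×10²³ = 5.271×10⁻⁵ mol.
Photons absorbed: 0.438 × 5.271×10⁻⁵ = 2.309×10⁻⁵ mol.
Φ = 1.32×10⁻⁵ mol / 2.309×10⁻⁵ mol photons = 0.57.

Φ = 0.57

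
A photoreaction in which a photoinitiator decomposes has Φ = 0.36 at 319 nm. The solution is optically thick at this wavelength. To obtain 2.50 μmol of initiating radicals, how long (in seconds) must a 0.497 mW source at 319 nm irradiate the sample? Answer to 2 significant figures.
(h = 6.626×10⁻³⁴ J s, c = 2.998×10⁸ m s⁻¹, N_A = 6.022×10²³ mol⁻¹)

t ≈ 5200 s

Product: 2.50 μmol = 2.50×10⁻⁶ mol.
Photons that must be absorbed: 2.50×10⁻⁶ / 0.36 = 6.944×10⁻⁶ mol.
Photon energy: hc/λ = 6.227×10⁻¹⁹ J; per mole, 3.750×10⁵ J mol⁻¹.
Energy required: 6.944×10⁻⁶ × 3.750×10⁵ = 2.604 J.
Time: 2.604 J / 0.000497 W = 5200 s.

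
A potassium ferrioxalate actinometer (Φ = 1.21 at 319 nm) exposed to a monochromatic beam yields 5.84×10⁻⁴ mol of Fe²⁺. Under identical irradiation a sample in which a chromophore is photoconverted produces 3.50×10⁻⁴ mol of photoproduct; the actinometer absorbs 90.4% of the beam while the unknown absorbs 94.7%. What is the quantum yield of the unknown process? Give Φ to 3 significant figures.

Photons absorbed by the actinometer: 5.84×10⁻⁴ / 1.21 = 4.826×10⁻⁴ mol.
Incident flux: 4.826×10⁻⁴ / 0.904 = 5.338×10⁻⁴ einstein.
Absorbed by unknown: 0.947 × 5.338×10⁻⁴ = 5.055×10⁻⁴ mol.
Φ(unknown) = 3.50×10⁻⁴ / 5.055×10⁻⁴ = 0.692.

Φ = 0.692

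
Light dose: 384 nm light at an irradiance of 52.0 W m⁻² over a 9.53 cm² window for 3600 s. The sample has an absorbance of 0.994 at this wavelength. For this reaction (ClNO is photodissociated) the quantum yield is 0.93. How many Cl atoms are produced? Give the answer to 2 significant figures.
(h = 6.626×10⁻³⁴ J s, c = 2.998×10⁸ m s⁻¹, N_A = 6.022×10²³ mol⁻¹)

2.9×10²⁰ atoms

Photon energy at 384 nm: hc/λ = (6.626×10⁻³⁴)(2.998×10⁸)/(384×10⁻⁹) = 5.173×10⁻¹⁹ J.
Energy delivered: (52.0 W m⁻²)(9.53×10⁻⁴ m²)(3600 s) = 178.4 J.
Photons incident: 178.4 / 5.173×10⁻¹⁹ = 3.449×10²⁰, i.e. 3.449×10²⁰/6.022×10²³ = 5.727×10⁻⁴ mol.
Fraction absorbed: 1 − 10^(−0.994) = 0.8986.
Photons absorbed: 0.8986 × 5.727×10⁻⁴ = 5.146×10⁻⁴ mol.
Product: Φ × n_abs = 0.93 × 5.146×10⁻⁴ = 4.786×10⁻⁴ mol.
As a count: 4.786×10⁻⁴ × 6.022×10²³ = 2.9×10²⁰.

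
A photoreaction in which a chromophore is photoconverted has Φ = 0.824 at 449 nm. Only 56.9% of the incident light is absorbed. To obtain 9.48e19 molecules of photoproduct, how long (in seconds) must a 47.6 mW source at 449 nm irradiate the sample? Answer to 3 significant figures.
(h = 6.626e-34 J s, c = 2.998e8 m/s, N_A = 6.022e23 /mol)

Product: 9.48e19 / 6.022e23 = 1.574e-4 mol.
Photons that must be absorbed: 1.574e-4 / 0.824 = 1.910e-4 mol.
Incident photons needed: 1.910e-4 / 0.569 = 3.357e-4 mol.
Photon energy: hc/λ = 4.424e-19 J; per mole, 2.664e5 J mol⁻¹.
Energy required: 3.357e-4 × 2.664e5 = 89.43 J.
Time: 89.43 J / 0.0476 W = 1880 s.

t ≈ 1880 s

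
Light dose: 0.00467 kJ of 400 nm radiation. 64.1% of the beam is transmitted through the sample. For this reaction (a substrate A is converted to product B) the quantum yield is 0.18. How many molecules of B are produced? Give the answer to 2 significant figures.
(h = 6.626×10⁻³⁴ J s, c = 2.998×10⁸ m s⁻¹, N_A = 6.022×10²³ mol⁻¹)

6.1×10¹⁷ molecules

Photon energy at 400 nm: hc/λ = (6.626×10⁻³⁴)(2.998×10⁸)/(400×10⁻⁹) = 4.966×10⁻¹⁹ J.
Incident energy: 0.00467 kJ = 4.67 J.
Photons incident: 4.67 / 4.966×10⁻¹⁹ = 9.404×10¹⁸, i.e. 9.404×10¹⁸/6.022×10²³ = 1.562×10⁻⁵ mol.
Fraction absorbed: 1 − 64.1/100 = 0.3590.
Photons absorbed: 0.3590 × 1.562×10⁻⁵ = 5.608×10⁻⁶ mol.
Product: Φ × n_abs = 0.18 × 5.608×10⁻⁶ = 1.009×10⁻⁶ mol.
As a count: 1.009×10⁻⁶ × 6.022×10²³ = 6.1×10¹⁷.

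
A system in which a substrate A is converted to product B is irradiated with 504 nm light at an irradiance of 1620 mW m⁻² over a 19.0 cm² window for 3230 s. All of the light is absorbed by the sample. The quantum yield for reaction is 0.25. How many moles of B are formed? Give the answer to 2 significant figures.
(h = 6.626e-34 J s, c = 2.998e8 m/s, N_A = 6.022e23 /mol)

Photon energy at 504 nm: hc/λ = (6.626e-34)(2.998e8)/(504e-9) = 3.941e-19 J.
Energy delivered: (1620 mW m⁻²)(19.0e-4 m²)(3230 s) = 9.942 J.
Photons incident: 9.942 / 3.941e-19 = 2.523e19, i.e. 2.523e19/6.022e23 = 4.190e-5 mol.
Product: Φ × n_abs = 0.25 × 4.190e-5 = 1.048e-5 mol.

1.0e-5 mol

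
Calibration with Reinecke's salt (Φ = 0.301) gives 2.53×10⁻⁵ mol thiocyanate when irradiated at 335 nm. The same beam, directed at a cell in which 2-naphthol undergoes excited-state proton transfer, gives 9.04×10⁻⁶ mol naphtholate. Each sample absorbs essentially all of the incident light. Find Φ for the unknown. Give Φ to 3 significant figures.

Φ = 0.108

Photons absorbed by the actinometer: 2.53×10⁻⁵ / 0.301 = 8.405×10⁻⁵ mol.
Φ(unknown) = 9.04×10⁻⁶ / 8.405×10⁻⁵ = 0.108.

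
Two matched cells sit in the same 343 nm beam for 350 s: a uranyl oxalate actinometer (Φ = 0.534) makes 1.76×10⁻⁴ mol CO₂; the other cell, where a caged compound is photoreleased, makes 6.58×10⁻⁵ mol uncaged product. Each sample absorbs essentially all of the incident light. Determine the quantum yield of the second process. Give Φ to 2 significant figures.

Φ = 0.20

Photons absorbed by the actinometer: 1.76×10⁻⁴ / 0.534 = 3.296×10⁻⁴ mol.
Φ(unknown) = 6.58×10⁻⁵ / 3.296×10⁻⁴ = 0.20.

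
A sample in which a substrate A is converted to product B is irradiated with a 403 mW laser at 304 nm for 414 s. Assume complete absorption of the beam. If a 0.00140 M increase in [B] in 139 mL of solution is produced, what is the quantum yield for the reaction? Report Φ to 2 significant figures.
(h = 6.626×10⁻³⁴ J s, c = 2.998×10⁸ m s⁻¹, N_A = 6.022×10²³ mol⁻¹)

Product: (0.00140 M)(0.139 L) = 1.946×10⁻⁴ mol.
Photon energy at 304 nm: hc/λ = (6.626×10⁻³⁴)(2.998×10⁸)/(304×10⁻⁹) = 6.534×10⁻¹⁹ J.
Energy delivered: (403 mW)(414 s) = 166.8 J.
Photons incident: 166.8 / 6.534×10⁻¹⁹ = 2.553×10²⁰, i.e. 2.553×10²⁰/6.022×10²³ = 4.239×10⁻⁴ mol.
Φ = 1.946×10⁻⁴ mol / 4.239×10⁻⁴ mol photons = 0.46.

Φ = 0.46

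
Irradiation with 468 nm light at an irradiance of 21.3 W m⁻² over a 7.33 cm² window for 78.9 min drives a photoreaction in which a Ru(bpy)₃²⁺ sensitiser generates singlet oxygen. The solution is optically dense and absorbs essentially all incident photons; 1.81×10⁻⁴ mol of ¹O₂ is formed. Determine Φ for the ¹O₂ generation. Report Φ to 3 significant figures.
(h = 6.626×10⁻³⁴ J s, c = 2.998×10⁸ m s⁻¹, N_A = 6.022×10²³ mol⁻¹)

Φ = 0.626

Photon energy at 468 nm: hc/λ = (6.626×10⁻³⁴)(2.998×10⁸)/(468×10⁻⁹) = 4.245×10⁻¹⁹ J.
Energy delivered: (21.3 W m⁻²)(7.33×10⁻⁴ m²)(4734 s) = 73.91 J.
Photons incident: 73.91 / 4.245×10⁻¹⁹ = 1.741×10²⁰, i.e. 1.741×10²⁰/6.022×10²³ = 2.891×10⁻⁴ mol.
Φ = 1.81×10⁻⁴ mol / 2.891×10⁻⁴ mol photons = 0.626.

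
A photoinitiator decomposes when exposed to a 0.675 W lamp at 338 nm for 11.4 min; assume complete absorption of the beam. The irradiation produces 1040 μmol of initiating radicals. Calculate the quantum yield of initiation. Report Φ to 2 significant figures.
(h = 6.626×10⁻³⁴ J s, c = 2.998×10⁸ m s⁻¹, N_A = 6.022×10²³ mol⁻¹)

Φ = 0.80

Product: 1040 μmol = 0.00104 mol.
Photon energy at 338 nm: hc/λ = (6.626×10⁻³⁴)(2.998×10⁸)/(338×10⁻⁹) = 5.877×10⁻¹⁹ J.
Energy delivered: (0.675 W)(684 s) = 461.7 J.
Photons incident: 461.7 / 5.877×10⁻¹⁹ = 7.856×10²⁰, i.e. 7.856×10²⁰/6.022×10²³ = 0.001305 mol.
Φ = 0.00104 mol / 0.001305 mol photons = 0.80.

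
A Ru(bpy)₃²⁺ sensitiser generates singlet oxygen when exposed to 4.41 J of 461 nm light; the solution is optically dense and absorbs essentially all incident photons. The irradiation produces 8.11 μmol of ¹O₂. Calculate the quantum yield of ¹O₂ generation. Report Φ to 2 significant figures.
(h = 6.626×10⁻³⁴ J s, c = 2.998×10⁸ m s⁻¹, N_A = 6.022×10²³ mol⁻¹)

Φ = 0.48

Product: 8.11 μmol = 8.11×10⁻⁶ mol.
Photon energy at 461 nm: hc/λ = (6.626×10⁻³⁴)(2.998×10⁸)/(461×10⁻⁹) = 4.309×10⁻¹⁹ J.
Photons incident: 4.41 / 4.309×10⁻¹⁹ = 1.023×10¹⁹, i.e. 1.023×10¹⁹/6.022×10²³ = 1.699×10⁻⁵ mol.
Φ = 8.11×10⁻⁶ mol / 1.699×10⁻⁵ mol photons = 0.48.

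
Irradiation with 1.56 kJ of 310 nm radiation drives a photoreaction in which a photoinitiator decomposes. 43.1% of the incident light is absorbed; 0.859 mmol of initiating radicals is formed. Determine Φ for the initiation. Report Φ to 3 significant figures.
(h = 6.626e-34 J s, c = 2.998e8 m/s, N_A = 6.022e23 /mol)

Φ = 0.493

Product: 0.859 mmol = 8.59e-4 mol.
Photon energy at 310 nm: hc/λ = (6.626e-34)(2.998e8)/(310e-9) = 6.408e-19 J.
Incident energy: 1.56 kJ = 1560 J.
Photons incident: 1560 / 6.408e-19 = 2.434e21, i.e. 2.434e21/6.022e23 = 0.004042 mol.
Photons absorbed: 0.431 × 0.004042 = 0.001742 mol.
Φ = 8.59e-4 mol / 0.001742 mol photons = 0.493.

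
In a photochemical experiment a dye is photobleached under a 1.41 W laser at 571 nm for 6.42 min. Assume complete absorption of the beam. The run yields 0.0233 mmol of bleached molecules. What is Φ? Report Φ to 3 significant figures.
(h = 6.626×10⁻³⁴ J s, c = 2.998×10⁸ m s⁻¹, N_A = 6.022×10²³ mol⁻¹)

Φ = 0.00899

Product: 0.0233 mmol = 2.33×10⁻⁵ mol.
Photon energy at 571 nm: hc/λ = (6.626×10⁻³⁴)(2.998×10⁸)/(571×10⁻⁹) = 3.479×10⁻¹⁹ J.
Energy delivered: (1.41 W)(385.2 s) = 543.1 J.
Photons incident: 543.1 / 3.479×10⁻¹⁹ = 1.561×10²¹, i.e. 1.561×10²¹/6.022×10²³ = 0.002592 mol.
Φ = 2.33×10⁻⁵ mol / 0.002592 mol photons = 0.00899.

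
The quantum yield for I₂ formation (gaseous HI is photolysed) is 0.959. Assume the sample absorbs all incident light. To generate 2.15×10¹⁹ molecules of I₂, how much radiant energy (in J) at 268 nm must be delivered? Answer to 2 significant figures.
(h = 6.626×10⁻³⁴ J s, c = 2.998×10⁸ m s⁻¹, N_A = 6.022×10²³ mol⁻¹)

17 J

Product: 2.15×10¹⁹ / 6.022×10²³ = 3.570×10⁻⁵ mol.
Photons that must be absorbed: 3.570×10⁻⁵ / 0.959 = 3.723×10⁻⁵ mol.
Photon energy: hc/λ = 7.412×10⁻¹⁹ J; per mole, 4.464×10⁵ J mol⁻¹.
Energy required: 3.723×10⁻⁵ × 4.464×10⁵ = 17 J.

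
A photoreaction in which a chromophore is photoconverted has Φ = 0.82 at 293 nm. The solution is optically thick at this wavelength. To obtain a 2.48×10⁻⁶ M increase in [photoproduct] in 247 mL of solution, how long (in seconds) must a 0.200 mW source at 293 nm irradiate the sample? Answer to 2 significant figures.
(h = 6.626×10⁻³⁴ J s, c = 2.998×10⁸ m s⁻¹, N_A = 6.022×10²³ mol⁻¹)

t ≈ 1500 s

Product: (2.48×10⁻⁶ M)(0.247 L) = 6.126×10⁻⁷ mol.
Photons that must be absorbed: 6.126×10⁻⁷ / 0.82 = 7.471×10⁻⁷ mol.
Photon energy: hc/λ = 6.780×10⁻¹⁹ J; per mole, 4.083×10⁵ J mol⁻¹.
Energy required: 7.471×10⁻⁷ × 4.083×10⁵ = 0.3050 J.
Time: 0.3050 J / 0.0002 W = 1500 s.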